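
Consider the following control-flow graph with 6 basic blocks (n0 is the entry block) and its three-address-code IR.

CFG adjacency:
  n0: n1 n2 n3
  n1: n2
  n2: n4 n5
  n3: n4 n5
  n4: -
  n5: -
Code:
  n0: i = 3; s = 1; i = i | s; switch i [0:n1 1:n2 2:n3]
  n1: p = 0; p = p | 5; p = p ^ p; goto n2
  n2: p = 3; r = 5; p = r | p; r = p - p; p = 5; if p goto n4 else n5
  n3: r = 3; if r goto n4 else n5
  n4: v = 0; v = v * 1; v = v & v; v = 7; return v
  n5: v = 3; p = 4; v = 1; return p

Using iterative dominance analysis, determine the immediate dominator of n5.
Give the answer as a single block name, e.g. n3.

idom tree: n1←n0 n2←n0 n3←n0 n4←n0 n5←n0
Dom at joins:
  n2: preds {n0,n1}: {n0} ∩ {n0,n1} = {n0}; idom=n0
  n4: preds {n2,n3}: {n0,n2} ∩ {n0,n3} = {n0}; idom=n0
  n5: preds {n2,n3}: {n0,n2} ∩ {n0,n3} = {n0}; idom=n0

idom(n5) = n0

Answer: n0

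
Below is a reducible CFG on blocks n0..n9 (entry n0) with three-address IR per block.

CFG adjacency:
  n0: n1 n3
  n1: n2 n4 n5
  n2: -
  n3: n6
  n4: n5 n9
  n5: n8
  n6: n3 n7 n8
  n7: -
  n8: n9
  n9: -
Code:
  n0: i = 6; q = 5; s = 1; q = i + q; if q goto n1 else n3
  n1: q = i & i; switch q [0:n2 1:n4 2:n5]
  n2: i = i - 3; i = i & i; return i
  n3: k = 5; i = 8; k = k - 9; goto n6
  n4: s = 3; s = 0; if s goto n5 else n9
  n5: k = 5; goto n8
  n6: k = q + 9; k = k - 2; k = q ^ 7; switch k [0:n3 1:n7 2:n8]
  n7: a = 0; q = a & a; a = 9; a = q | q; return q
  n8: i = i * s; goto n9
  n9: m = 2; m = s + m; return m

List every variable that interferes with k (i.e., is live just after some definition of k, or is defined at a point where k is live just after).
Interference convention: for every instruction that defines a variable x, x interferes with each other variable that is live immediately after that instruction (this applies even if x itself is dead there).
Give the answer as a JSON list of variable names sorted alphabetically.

def/use:
  n0: {i,q,s} / ∅
  n1: {q} / {i}
  n2: {i} / {i}
  n3: {i,k} / ∅
  n4: {s} / ∅
  n5: {k} / ∅
  n6: {k} / {q}
  n7: {a,q} / ∅
  n8: {i} / {i,s}
  n9: {m} / {s}

Backward fixpoint:
  n0 li=∅ lo={i,q,s}
  n1 li={i,s} lo={i,s}
  n2 li={i} lo=∅
  n3 li={q,s} lo={i,q,s}
  n4 li={i} lo={i,s}
  n5 li={i,s} lo={i,s}
  n6 li={i,q,s} lo={i,q,s}
  n7 li=∅ lo=∅
  n8 li={i,s} lo={s}
  n9 li={s} lo=∅

Interference:
  a — {q}
  i — {k,q,s}
  k — {i,q,s}
  m — {s}
  q — {a,i,k,s}
  s — {i,k,m,q}

N(k) = ["i", "q", "s"]

Answer: ["i", "q", "s"]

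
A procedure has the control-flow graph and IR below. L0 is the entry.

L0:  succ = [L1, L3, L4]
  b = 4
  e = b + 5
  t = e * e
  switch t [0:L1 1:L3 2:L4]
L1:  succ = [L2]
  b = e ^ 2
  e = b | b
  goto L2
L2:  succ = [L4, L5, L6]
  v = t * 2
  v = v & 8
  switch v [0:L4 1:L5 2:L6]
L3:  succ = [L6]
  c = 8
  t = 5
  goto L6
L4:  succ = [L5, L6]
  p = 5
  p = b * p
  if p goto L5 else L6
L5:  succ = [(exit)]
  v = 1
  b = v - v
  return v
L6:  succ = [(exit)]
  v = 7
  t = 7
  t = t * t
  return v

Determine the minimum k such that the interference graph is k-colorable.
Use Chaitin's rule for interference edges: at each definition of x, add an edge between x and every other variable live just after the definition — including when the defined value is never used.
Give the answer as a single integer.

Answer: 3

Analysis:
def/use:
  L0: def={b,e,t} ue=∅
  L1: def={b,e} ue={e}
  L2: def={v} ue={t}
  L3: def={c,t} ue=∅
  L4: def={p} ue={b}
  L5: def={b,v} ue=∅
  L6: def={t,v} ue=∅

Live sets:
  live L0: ∅→{b,e,t}
  live L1: {e,t}→{b,t}
  live L2: {b,t}→{b}
  live L3: ∅→∅
  live L4: {b}→∅
  live L5: ∅→∅
  live L6: ∅→∅

Interfere edges:
  b — {e,p,t,v}
  c — ∅
  e — {b,t}
  p — {b}
  t — {b,e,v}
  v — {b,t}

Colouring:
  clique {b,e,t} ⇒ need ≥ 3
  assign b→R0 c→R0 e→R2 p→R1 t→R1 v→R2 — no edge inside a register ⇒ χ ≤ 3
  χ = 3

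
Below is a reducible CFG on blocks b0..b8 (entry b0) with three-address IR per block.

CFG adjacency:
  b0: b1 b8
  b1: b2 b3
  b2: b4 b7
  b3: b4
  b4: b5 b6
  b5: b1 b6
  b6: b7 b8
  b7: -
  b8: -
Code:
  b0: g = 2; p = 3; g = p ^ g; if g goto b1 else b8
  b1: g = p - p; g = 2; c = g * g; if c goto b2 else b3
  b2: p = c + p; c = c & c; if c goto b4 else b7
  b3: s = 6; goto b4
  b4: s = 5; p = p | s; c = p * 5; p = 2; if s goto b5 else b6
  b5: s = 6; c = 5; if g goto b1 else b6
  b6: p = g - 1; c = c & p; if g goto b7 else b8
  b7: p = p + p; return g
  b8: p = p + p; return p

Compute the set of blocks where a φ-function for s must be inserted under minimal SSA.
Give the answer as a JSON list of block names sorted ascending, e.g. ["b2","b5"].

idom tree: b1←b0 b2←b1 b3←b1 b4←b1 b5←b4 b6←b4 b7←b1 b8←b0
Dom at joins:
  b1: preds {b0,b5}: {b0} ∩ {b0,b1,b4,b5} = {b0}; idom=b0
  b4: preds {b2,b3}: {b0,b1,b2} ∩ {b0,b1,b3} = {b0,b1}; idom=b1
  b6: preds {b4,b5}: {b0,b1,b4} ∩ {b0,b1,b4,b5} = {b0,b1,b4}; idom=b4
  b7: preds {b2,b6}: {b0,b1,b2} ∩ {b0,b1,b4,b6} = {b0,b1}; idom=b1
  b8: preds {b0,b6}: {b0} ∩ {b0,b1,b4,b6} = {b0}; idom=b0

Frontier:
  join b1 pred b0: · stop@b0
  join b1 pred b5: b5→b4→b1 stop@b0
  join b4 pred b2: b2 stop@b1
  join b4 pred b3: b3 stop@b1
  join b6 pred b4: · stop@b4
  join b6 pred b5: b5 stop@b4
  join b7 pred b2: b2 stop@b1
  join b7 pred b6: b6→b4 stop@b1
  join b8 pred b0: · stop@b0
  join b8 pred b6: b6→b4→b1 stop@b0
  DF(b0)=∅
  DF(b1)={b1,b8}
  DF(b2)={b4,b7}
  DF(b3)={b4}
  DF(b4)={b1,b7,b8}
  DF(b5)={b1,b6}
  DF(b6)={b7,b8}
  DF(b7)=∅
  DF(b8)=∅

φ for s: defs {b3,b4,b5}
  DF⁺ = {b1,b4,b6,b7,b8}

Answer: ["b1", "b4", "b6", "b7", "b8"]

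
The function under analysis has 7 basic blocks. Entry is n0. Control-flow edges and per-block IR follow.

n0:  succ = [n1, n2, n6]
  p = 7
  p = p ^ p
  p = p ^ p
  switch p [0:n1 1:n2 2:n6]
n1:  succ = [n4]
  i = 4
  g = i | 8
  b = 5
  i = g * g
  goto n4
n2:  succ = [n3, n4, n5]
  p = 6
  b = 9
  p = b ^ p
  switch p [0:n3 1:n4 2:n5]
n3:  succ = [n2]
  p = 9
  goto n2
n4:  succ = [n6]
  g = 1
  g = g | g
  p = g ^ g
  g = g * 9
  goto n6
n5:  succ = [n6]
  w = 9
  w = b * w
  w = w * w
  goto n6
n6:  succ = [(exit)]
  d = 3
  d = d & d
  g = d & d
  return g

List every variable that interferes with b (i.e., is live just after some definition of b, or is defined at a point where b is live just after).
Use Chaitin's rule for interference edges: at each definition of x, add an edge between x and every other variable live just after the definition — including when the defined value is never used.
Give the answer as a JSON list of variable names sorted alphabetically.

Per-block:
  n0: def={p} ue=∅
  n1: def={b,g,i} ue=∅
  n2: def={b,p} ue=∅
  n3: def={p} ue=∅
  n4: def={g,p} ue=∅
  n5: def={w} ue={b}
  n6: def={d,g} ue=∅

Live sets:
  n0 li=∅ lo=∅
  n1 li=∅ lo=∅
  n2 li=∅ lo={b}
  n3 li=∅ lo=∅
  n4 li=∅ lo=∅
  n5 li={b} lo=∅
  n6 li=∅ lo=∅

Interference:
  b↔{g,p,w}
  d↔∅
  g↔{b,p}
  i↔∅
  p↔{b,g}
  w↔{b}

N(b) = ["g", "p", "w"]

Answer: ["g", "p", "w"]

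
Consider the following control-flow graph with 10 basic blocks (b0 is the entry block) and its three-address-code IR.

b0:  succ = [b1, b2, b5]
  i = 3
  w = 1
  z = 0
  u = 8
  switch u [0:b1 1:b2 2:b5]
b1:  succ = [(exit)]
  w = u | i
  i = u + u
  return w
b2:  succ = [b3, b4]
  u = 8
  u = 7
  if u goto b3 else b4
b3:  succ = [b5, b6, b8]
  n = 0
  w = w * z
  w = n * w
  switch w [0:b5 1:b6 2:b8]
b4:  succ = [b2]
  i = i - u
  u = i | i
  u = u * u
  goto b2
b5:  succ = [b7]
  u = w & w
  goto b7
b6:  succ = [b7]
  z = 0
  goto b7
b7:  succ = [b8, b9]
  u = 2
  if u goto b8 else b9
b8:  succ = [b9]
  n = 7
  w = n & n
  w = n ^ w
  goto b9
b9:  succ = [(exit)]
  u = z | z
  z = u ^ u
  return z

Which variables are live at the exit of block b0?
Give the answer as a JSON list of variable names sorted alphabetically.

Answer: ["i", "u", "w", "z"]

Working:
Block summaries:
  b0: {i,u,w,z} / ∅
  b1: {i,w} / {i,u}
  b2: {u} / ∅
  b3: {n,w} / {w,z}
  b4: {i,u} / {i,u}
  b5: {u} / {w}
  b6: {z} / ∅
  b7: {u} / ∅
  b8: {n,w} / ∅
  b9: {u,z} / {z}

Backward fixpoint:
  b0: in=∅ out={i,u,w,z}
  b1: in={i,u} out=∅
  b2: in={i,w,z} out={i,u,w,z}
  b3: in={w,z} out={w,z}
  b4: in={i,u,w,z} out={i,w,z}
  b5: in={w,z} out={z}
  b6: in=∅ out={z}
  b7: in={z} out={z}
  b8: in={z} out={z}
  b9: in={z} out=∅

live-out(b0) = ["i", "u", "w", "z"]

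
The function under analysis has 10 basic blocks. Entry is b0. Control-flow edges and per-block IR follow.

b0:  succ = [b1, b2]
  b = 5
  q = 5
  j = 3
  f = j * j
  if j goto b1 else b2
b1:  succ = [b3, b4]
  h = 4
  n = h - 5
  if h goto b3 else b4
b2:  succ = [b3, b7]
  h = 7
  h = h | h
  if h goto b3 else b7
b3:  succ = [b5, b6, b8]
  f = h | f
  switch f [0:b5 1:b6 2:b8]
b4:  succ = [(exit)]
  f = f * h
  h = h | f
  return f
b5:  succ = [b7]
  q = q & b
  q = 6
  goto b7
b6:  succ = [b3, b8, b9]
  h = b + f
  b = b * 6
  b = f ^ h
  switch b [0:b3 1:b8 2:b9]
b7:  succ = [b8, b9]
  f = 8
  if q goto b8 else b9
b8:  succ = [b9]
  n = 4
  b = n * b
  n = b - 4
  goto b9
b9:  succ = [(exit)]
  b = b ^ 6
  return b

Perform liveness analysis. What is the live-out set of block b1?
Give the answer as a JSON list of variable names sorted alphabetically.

Answer: ["b", "f", "h", "q"]

Derivation:
def/use:
  b0: {b,f,j,q} / ∅
  b1: {h,n} / ∅
  b2: {h} / ∅
  b3: {f} / {f,h}
  b4: {f,h} / {f,h}
  b5: {q} / {b,q}
  b6: {b,h} / {b,f}
  b7: {f} / {q}
  b8: {b,n} / {b}
  b9: {b} / {b}

Liveness:
  live b0: ∅→{b,f,q}
  live b1: {b,f,q}→{b,f,h,q}
  live b2: {b,f,q}→{b,f,h,q}
  live b3: {b,f,h,q}→{b,f,q}
  live b4: {f,h}→∅
  live b5: {b,q}→{b,q}
  live b6: {b,f,q}→{b,f,h,q}
  live b7: {b,q}→{b}
  live b8: {b}→{b}
  live b9: {b}→∅

live-out(b1) = ["b", "f", "h", "q"]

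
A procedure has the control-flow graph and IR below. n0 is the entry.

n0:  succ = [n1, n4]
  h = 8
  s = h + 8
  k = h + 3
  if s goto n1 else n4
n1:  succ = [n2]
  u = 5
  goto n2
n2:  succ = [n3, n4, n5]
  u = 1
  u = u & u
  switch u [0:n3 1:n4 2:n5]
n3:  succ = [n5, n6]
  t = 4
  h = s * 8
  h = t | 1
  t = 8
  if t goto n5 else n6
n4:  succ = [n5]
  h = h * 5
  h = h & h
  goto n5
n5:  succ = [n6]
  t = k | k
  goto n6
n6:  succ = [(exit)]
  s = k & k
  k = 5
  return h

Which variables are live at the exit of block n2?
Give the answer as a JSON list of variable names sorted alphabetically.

def/use:
  n0 def {h,k,s} use ∅
  n1 def {u} use ∅
  n2 def {u} use ∅
  n3 def {h,t} use {s}
  n4 def {h} use {h}
  n5 def {t} use {k}
  n6 def {k,s} use {h,k}

Backward fixpoint:
  n0: in=∅ out={h,k,s}
  n1: in={h,k,s} out={h,k,s}
  n2: in={h,k,s} out={h,k,s}
  n3: in={k,s} out={h,k}
  n4: in={h,k} out={h,k}
  n5: in={h,k} out={h,k}
  n6: in={h,k} out=∅

live-out(n2) = ["h", "k", "s"]

Answer: ["h", "k", "s"]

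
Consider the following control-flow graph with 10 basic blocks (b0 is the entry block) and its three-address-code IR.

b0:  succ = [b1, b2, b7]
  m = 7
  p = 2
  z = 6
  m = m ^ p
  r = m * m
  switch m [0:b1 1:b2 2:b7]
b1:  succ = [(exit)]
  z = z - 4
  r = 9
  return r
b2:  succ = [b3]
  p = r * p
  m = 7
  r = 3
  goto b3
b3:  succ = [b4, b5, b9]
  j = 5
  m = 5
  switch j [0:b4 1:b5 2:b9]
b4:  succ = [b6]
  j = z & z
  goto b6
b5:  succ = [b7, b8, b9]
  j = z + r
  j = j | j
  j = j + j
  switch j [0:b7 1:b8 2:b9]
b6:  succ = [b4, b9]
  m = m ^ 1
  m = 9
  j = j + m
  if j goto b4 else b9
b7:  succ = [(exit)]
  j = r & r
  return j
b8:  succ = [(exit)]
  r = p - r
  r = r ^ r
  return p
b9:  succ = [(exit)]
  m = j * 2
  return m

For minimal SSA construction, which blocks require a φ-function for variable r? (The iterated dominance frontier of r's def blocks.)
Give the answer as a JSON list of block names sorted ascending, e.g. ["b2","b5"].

idom tree: b1←b0 b2←b0 b3←b2 b4←b3 b5←b3 b6←b4 b7←b0 b8←b5 b9←b3
Dom∩ at merges:
  b4: preds {b3,b6}: {b0,b2,b3} ∩ {b0,b2,b3,b4,b6} = {b0,b2,b3}; idom=b3
  b7: preds {b0,b5}: {b0} ∩ {b0,b2,b3,b5} = {b0}; idom=b0
  b9: preds {b3,b5,b6}: {b0,b2,b3} ∩ {b0,b2,b3,b5} ∩ {b0,b2,b3,b4,b6} = {b0,b2,b3}; idom=b3

DF walk-up:
  b4←b3: walk · to b3
  b4←b6: walk b6→b4 to b3
  b7←b0: walk · to b0
  b7←b5: walk b5→b3→b2 to b0
  b9←b3: walk · to b3
  b9←b5: walk b5 to b3
  b9←b6: walk b6→b4 to b3
  b0: DF=∅
  b1: DF=∅
  b2: DF={b7}
  b3: DF={b7}
  b4: DF={b4,b9}
  b5: DF={b7,b9}
  b6: DF={b4,b9}
  b7: DF=∅
  b8: DF=∅
  b9: DF=∅

φ for r: defs {b0,b1,b2,b8}
  DF⁺ = {b7}

Answer: ["b7"]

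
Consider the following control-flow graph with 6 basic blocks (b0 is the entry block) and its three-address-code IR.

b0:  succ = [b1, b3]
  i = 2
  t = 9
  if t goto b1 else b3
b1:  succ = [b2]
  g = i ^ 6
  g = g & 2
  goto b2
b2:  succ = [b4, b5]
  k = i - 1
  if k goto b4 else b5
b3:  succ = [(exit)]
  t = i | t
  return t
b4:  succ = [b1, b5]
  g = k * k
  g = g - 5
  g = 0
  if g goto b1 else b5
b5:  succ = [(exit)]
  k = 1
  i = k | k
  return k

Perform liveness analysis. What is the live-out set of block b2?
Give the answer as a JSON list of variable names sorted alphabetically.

Per-block:
  b0 def {i,t} use ∅
  b1 def {g} use {i}
  b2 def {k} use {i}
  b3 def {t} use {i,t}
  b4 def {g} use {k}
  b5 def {i,k} use ∅

Backward fixpoint:
  b0: in=∅ out={i,t}
  b1: in={i} out={i}
  b2: in={i} out={i,k}
  b3: in={i,t} out=∅
  b4: in={i,k} out={i}
  b5: in=∅ out=∅

live-out(b2) = ["i", "k"]

Answer: ["i", "k"]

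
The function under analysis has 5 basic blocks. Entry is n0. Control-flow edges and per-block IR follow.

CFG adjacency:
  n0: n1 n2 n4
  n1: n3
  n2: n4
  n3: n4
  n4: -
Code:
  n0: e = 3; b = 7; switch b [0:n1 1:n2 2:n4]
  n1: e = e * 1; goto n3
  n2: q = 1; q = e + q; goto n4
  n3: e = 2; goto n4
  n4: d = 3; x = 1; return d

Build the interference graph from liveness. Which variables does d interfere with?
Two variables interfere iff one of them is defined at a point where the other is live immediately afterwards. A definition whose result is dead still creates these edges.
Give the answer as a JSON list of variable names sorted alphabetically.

Per-block:
  n0: def={b,e} ue=∅
  n1: def={e} ue={e}
  n2: def={q} ue={e}
  n3: def={e} ue=∅
  n4: def={d,x} ue=∅

Backward fixpoint:
  n0 li=∅ lo={e}
  n1 li={e} lo=∅
  n2 li={e} lo=∅
  n3 li=∅ lo=∅
  n4 li=∅ lo=∅

Interference:
  b — {e}
  d — {x}
  e — {b,q}
  q — {e}
  x — {d}

N(d) = ["x"]

Answer: ["x"]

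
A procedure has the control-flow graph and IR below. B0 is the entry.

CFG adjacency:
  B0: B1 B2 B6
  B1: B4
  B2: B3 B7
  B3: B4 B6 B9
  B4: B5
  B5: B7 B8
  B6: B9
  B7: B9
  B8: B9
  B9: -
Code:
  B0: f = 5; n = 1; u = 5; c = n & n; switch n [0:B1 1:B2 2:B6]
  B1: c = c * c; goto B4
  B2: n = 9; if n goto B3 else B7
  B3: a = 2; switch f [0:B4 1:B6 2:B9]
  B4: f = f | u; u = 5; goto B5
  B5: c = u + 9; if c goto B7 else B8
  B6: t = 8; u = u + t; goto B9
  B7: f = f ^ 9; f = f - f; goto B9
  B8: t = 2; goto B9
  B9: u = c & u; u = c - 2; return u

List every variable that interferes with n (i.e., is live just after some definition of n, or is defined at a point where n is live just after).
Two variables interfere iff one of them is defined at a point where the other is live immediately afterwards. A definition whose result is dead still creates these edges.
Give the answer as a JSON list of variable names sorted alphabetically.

Answer: ["c", "f", "u"]

Derivation:
Per-block:
  B0 def {c,f,n,u} use ∅
  B1 def {c} use {c}
  B2 def {n} use ∅
  B3 def {a} use {f}
  B4 def {f,u} use {f,u}
  B5 def {c} use {u}
  B6 def {t,u} use {u}
  B7 def {f} use {f}
  B8 def {t} use ∅
  B9 def {u} use {c,u}

Backward fixpoint:
  B0 li=∅ lo={c,f,u}
  B1 li={c,f,u} lo={f,u}
  B2 li={c,f,u} lo={c,f,u}
  B3 li={c,f,u} lo={c,f,u}
  B4 li={f,u} lo={f,u}
  B5 li={f,u} lo={c,f,u}
  B6 li={c,u} lo={c,u}
  B7 li={c,f,u} lo={c,u}
  B8 li={c,u} lo={c,u}
  B9 li={c,u} lo=∅

Interfere edges:
  a↔{c,f,u}
  c↔{a,f,n,t,u}
  f↔{a,c,n,u}
  n↔{c,f,u}
  t↔{c,u}
  u↔{a,c,f,n,t}

N(n) = ["c", "f", "u"]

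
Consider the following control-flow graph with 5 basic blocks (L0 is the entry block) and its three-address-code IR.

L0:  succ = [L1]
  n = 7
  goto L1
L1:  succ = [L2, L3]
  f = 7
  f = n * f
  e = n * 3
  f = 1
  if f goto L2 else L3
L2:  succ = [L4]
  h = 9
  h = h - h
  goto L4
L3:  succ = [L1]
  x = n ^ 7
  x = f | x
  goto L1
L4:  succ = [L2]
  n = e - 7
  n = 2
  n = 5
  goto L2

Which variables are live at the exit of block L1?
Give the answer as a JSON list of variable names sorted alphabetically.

Per-block:
  L0: {n} / ∅
  L1: {e,f} / {n}
  L2: {h} / ∅
  L3: {x} / {f,n}
  L4: {n} / {e}

Backward fixpoint:
  live L0: ∅→{n}
  live L1: {n}→{e,f,n}
  live L2: {e}→{e}
  live L3: {f,n}→{n}
  live L4: {e}→{e}

live-out(L1) = ["e", "f", "n"]

Answer: ["e", "f", "n"]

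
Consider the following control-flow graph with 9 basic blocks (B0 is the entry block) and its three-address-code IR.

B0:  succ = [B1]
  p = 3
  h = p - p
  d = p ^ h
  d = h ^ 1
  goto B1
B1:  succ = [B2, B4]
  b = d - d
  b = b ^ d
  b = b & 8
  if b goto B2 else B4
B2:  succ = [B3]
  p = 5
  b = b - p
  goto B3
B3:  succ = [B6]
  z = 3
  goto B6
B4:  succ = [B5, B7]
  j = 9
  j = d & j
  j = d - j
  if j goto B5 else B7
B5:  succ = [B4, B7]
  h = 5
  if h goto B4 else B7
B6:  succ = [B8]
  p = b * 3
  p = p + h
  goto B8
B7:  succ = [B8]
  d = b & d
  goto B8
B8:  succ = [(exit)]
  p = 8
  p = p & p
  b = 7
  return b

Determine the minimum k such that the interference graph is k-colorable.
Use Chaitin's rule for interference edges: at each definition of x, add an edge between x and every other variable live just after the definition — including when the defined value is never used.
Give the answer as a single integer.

Answer: 3

Analysis:
Block summaries:
  B0: def={d,h,p} ue=∅
  B1: def={b} ue={d}
  B2: def={b,p} ue={b}
  B3: def={z} ue=∅
  B4: def={j} ue={d}
  B5: def={h} ue=∅
  B6: def={p} ue={b,h}
  B7: def={d} ue={b,d}
  B8: def={b,p} ue=∅

Liveness:
  B0 li=∅ lo={d,h}
  B1 li={d,h} lo={b,d,h}
  B2 li={b,h} lo={b,h}
  B3 li={b,h} lo={b,h}
  B4 li={b,d} lo={b,d}
  B5 li={b,d} lo={b,d}
  B6 li={b,h} lo=∅
  B7 li={b,d} lo=∅
  B8 li=∅ lo=∅

Interference:
  b: {d,h,j,p,z}
  d: {b,h,j}
  h: {b,d,p,z}
  j: {b,d}
  p: {b,h}
  z: {b,h}

Chromatic number:
  clique {b,d,h} ⇒ need ≥ 3
  assign b→c0 d→c2 h→c1 j→c1 p→c2 z→c2 — no edge inside a register ⇒ χ ≤ 3
  χ = 3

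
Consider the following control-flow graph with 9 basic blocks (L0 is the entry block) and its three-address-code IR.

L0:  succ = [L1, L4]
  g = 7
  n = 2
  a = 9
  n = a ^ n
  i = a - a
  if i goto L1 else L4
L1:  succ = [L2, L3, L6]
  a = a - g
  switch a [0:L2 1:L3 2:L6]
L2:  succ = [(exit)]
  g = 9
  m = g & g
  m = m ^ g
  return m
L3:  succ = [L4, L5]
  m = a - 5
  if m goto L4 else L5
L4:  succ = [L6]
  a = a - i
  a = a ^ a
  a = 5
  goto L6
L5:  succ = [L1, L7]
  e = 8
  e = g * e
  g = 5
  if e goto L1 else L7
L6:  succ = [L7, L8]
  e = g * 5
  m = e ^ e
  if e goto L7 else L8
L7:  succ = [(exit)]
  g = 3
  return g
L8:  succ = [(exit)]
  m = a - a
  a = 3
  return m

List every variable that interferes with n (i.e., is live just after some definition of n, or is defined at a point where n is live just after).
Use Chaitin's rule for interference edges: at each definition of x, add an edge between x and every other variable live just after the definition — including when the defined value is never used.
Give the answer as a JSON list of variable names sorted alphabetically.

Block summaries:
  L0: {a,g,i,n} / ∅
  L1: {a} / {a,g}
  L2: {g,m} / ∅
  L3: {m} / {a}
  L4: {a} / {a,i}
  L5: {e,g} / {g}
  L6: {e,m} / {g}
  L7: {g} / ∅
  L8: {a,m} / {a}

Backward fixpoint:
  L0 li=∅ lo={a,g,i}
  L1 li={a,g,i} lo={a,g,i}
  L2 li=∅ lo=∅
  L3 li={a,g,i} lo={a,g,i}
  L4 li={a,g,i} lo={a,g}
  L5 li={a,g,i} lo={a,g,i}
  L6 li={a,g} lo={a}
  L7 li=∅ lo=∅
  L8 li={a} lo=∅

Interference:
  a↔{e,g,i,m,n}
  e↔{a,g,i,m}
  g↔{a,e,i,m,n}
  i↔{a,e,g,m}
  m↔{a,e,g,i}
  n↔{a,g}

N(n) = ["a", "g"]

Answer: ["a", "g"]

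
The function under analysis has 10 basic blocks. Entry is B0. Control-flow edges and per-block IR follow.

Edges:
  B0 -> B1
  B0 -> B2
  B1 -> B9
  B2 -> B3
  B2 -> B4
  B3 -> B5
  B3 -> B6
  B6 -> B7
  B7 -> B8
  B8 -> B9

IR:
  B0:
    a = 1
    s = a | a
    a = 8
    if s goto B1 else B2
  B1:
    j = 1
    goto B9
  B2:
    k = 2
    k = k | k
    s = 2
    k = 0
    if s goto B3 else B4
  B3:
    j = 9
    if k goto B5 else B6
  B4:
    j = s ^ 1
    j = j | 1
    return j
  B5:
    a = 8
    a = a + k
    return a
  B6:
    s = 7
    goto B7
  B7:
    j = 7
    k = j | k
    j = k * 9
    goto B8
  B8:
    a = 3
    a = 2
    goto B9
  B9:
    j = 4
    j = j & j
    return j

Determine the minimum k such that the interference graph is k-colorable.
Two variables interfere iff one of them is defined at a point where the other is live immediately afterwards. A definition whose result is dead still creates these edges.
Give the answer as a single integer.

Answer: 3

Working:
Per-block:
  B0: {a,s} / ∅
  B1: {j} / ∅
  B2: {k,s} / ∅
  B3: {j} / {k}
  B4: {j} / {s}
  B5: {a} / {k}
  B6: {s} / ∅
  B7: {j,k} / {k}
  B8: {a} / ∅
  B9: {j} / ∅

Liveness:
  live B0: ∅→∅
  live B1: ∅→∅
  live B2: ∅→{k,s}
  live B3: {k}→{k}
  live B4: {s}→∅
  live B5: {k}→∅
  live B6: {k}→{k}
  live B7: {k}→∅
  live B8: ∅→∅
  live B9: ∅→∅

Interference:
  a↔{k,s}
  j↔{k}
  k↔{a,j,s}
  s↔{a,k}

Colouring:
  clique {a,k,s} ⇒ need ≥ 3
  assign a→R1 j→R1 k→R0 s→R2 — no edge inside a register ⇒ χ ≤ 3
  χ = 3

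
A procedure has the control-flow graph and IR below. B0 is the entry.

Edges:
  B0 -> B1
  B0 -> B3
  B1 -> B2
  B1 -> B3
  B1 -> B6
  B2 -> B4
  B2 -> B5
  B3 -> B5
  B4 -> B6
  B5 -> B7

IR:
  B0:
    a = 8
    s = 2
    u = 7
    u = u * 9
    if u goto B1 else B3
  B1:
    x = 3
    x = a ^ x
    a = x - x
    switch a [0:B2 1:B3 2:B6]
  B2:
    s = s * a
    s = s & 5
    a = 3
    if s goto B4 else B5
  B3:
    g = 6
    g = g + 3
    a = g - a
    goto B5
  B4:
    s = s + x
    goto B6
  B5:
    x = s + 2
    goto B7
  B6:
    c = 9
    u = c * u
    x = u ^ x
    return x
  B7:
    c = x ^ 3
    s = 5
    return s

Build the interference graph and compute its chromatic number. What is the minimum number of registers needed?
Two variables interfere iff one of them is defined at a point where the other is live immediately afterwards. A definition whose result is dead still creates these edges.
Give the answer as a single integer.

Answer: 4

Working:
def/use:
  B0 def {a,s,u} use ∅
  B1 def {a,x} use {a}
  B2 def {a,s} use {a,s}
  B3 def {a,g} use {a}
  B4 def {s} use {s,x}
  B5 def {x} use {s}
  B6 def {c,u,x} use {u,x}
  B7 def {c,s} use {x}

Liveness:
  live B0: ∅→{a,s,u}
  live B1: {a,s,u}→{a,s,u,x}
  live B2: {a,s,u,x}→{s,u,x}
  live B3: {a,s}→{s}
  live B4: {s,u,x}→{u,x}
  live B5: {s}→{x}
  live B6: {u,x}→∅
  live B7: {x}→∅

Interfere edges:
  a↔{g,s,u,x}
  c↔{u,x}
  g↔{a,s}
  s↔{a,g,u,x}
  u↔{a,c,s,x}
  x↔{a,c,s,u}

Registers:
  lower bound: {a,s,u,x} mutually conflict ⇒ χ ≥ 4
  assign a→c0 c→c0 g→c2 s→c1 u→c2 x→c3 — no edge inside a register ⇒ χ ≤ 4
  χ = 4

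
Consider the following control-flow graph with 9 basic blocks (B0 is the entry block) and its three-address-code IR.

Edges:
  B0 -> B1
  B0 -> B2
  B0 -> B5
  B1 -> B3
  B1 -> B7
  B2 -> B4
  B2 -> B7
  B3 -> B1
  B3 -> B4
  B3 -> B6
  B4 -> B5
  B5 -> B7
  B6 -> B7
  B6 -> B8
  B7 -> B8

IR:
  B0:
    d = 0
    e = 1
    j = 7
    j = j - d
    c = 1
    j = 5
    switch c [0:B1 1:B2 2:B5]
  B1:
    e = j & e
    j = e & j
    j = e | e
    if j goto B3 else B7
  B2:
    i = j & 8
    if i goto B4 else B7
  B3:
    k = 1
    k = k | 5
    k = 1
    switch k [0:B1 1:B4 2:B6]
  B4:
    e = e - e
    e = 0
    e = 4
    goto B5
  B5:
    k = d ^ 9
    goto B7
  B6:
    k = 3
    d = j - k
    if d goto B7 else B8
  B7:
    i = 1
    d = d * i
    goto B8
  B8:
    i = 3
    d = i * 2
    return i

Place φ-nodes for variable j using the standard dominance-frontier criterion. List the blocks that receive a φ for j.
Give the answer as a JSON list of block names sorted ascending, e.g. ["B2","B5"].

idom tree: B1←B0 B2←B0 B3←B1 B4←B0 B5←B0 B6←B3 B7←B0 B8←B0
Dom at joins:
  B1: preds {B0,B3}: {B0} ∩ {B0,B1,B3} = {B0}; idom=B0
  B4: preds {B2,B3}: {B0,B2} ∩ {B0,B1,B3} = {B0}; idom=B0
  B5: preds {B0,B4}: {B0} ∩ {B0,B4} = {B0}; idom=B0
  B7: preds {B1,B2,B5,B6}: {B0,B1} ∩ {B0,B2} ∩ {B0,B5} ∩ {B0,B1,B3,B6} = {B0}; idom=B0
  B8: preds {B6,B7}: {B0,B1,B3,B6} ∩ {B0,B7} = {B0}; idom=B0

Frontier:
  B1←B0: walk · to B0
  B1←B3: walk B3→B1 to B0
  B4←B2: walk B2 to B0
  B4←B3: walk B3→B1 to B0
  B5←B0: walk · to B0
  B5←B4: walk B4 to B0
  B7←B1: walk B1 to B0
  B7←B2: walk B2 to B0
  B7←B5: walk B5 to B0
  B7←B6: walk B6→B3→B1 to B0
  B8←B6: walk B6→B3→B1 to B0
  B8←B7: walk B7 to B0
  B0 → ∅
  B1 → {B1,B4,B7,B8}
  B2 → {B4,B7}
  B3 → {B1,B4,B7,B8}
  B4 → {B5}
  B5 → {B7}
  B6 → {B7,B8}
  B7 → {B8}
  B8 → ∅

φ for j: defs {B0,B1}
  DF⁺ = {B1,B4,B5,B7,B8}

Answer: ["B1", "B4", "B5", "B7", "B8"]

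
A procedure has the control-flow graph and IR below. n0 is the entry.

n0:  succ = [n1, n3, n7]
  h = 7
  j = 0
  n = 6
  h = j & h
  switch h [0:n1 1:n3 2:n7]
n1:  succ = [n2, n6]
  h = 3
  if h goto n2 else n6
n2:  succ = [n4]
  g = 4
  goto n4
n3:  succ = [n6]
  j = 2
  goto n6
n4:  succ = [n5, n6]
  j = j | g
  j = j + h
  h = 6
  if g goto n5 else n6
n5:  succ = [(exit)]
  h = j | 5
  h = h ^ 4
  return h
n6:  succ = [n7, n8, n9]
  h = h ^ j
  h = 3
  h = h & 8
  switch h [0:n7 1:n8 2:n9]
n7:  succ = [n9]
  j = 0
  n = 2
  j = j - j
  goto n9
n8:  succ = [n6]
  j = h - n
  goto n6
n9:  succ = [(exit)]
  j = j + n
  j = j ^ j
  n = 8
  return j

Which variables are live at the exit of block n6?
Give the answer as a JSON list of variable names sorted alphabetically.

def/use:
  n0: def={h,j,n} ue=∅
  n1: def={h} ue=∅
  n2: def={g} ue=∅
  n3: def={j} ue=∅
  n4: def={h,j} ue={g,h,j}
  n5: def={h} ue={j}
  n6: def={h} ue={h,j}
  n7: def={j,n} ue=∅
  n8: def={j} ue={h,n}
  n9: def={j,n} ue={j,n}

Backward fixpoint:
  n0 li=∅ lo={h,j,n}
  n1 li={j,n} lo={h,j,n}
  n2 li={h,j,n} lo={g,h,j,n}
  n3 li={h,n} lo={h,j,n}
  n4 li={g,h,j,n} lo={h,j,n}
  n5 li={j} lo=∅
  n6 li={h,j,n} lo={h,j,n}
  n7 li=∅ lo={j,n}
  n8 li={h,n} lo={h,j,n}
  n9 li={j,n} lo=∅

live-out(n6) = ["h", "j", "n"]

Answer: ["h", "j", "n"]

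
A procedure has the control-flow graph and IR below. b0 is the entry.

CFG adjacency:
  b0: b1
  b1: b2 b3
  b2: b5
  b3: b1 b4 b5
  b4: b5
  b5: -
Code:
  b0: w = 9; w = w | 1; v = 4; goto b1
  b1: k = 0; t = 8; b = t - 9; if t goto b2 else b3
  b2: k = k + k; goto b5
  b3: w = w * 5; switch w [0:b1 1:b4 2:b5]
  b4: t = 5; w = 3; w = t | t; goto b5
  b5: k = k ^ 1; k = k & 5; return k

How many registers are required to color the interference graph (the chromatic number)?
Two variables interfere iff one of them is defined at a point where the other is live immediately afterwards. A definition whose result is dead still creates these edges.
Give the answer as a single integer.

Answer: 4

Working:
def/use:
  b0: def={v,w} ue=∅
  b1: def={b,k,t} ue=∅
  b2: def={k} ue={k}
  b3: def={w} ue={w}
  b4: def={t,w} ue=∅
  b5: def={k} ue={k}

Liveness:
  b0 li=∅ lo={w}
  b1 li={w} lo={k,w}
  b2 li={k} lo={k}
  b3 li={k,w} lo={k,w}
  b4 li={k} lo={k}
  b5 li={k} lo=∅

Interfere edges:
  b↔{k,t,w}
  k↔{b,t,w}
  t↔{b,k,w}
  v↔{w}
  w↔{b,k,t,v}

Registers:
  {b,k,t,w} pairwise interfere (4-clique) ⇒ χ ≥ 4
  assign b→R1 k→R2 t→R3 v→R1 w→R0 — no edge inside a register ⇒ χ ≤ 4
  χ = 4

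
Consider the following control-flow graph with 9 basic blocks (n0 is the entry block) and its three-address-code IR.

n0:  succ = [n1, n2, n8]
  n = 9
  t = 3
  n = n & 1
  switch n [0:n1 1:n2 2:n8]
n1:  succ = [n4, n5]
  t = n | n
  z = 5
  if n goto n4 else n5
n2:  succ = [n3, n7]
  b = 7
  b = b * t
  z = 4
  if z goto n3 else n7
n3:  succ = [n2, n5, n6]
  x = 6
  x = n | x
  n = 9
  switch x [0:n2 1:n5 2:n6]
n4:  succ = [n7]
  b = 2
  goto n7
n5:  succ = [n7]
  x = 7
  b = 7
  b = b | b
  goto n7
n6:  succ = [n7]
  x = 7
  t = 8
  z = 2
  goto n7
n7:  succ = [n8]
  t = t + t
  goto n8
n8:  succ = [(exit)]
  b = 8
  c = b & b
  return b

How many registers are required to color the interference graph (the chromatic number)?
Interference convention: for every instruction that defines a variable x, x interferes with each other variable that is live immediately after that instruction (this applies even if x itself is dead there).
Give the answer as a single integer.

Answer: 3

Derivation:
Per-block:
  n0 def {n,t} use ∅
  n1 def {t,z} use {n}
  n2 def {b,z} use {t}
  n3 def {n,x} use {n}
  n4 def {b} use ∅
  n5 def {b,x} use ∅
  n6 def {t,x,z} use ∅
  n7 def {t} use {t}
  n8 def {b,c} use ∅

Liveness:
  live n0: ∅→{n,t}
  live n1: {n}→{t}
  live n2: {n,t}→{n,t}
  live n3: {n,t}→{n,t}
  live n4: {t}→{t}
  live n5: {t}→{t}
  live n6: ∅→{t}
  live n7: {t}→∅
  live n8: ∅→∅

Interference:
  b: {c,n,t}
  c: {b}
  n: {b,t,x,z}
  t: {b,n,x,z}
  x: {n,t}
  z: {n,t}

Colouring:
  clique {b,n,t} ⇒ need ≥ 3
  assign b→r2 c→r0 n→r0 t→r1 x→r2 z→r2 — no edge inside a register ⇒ χ ≤ 3
  χ = 3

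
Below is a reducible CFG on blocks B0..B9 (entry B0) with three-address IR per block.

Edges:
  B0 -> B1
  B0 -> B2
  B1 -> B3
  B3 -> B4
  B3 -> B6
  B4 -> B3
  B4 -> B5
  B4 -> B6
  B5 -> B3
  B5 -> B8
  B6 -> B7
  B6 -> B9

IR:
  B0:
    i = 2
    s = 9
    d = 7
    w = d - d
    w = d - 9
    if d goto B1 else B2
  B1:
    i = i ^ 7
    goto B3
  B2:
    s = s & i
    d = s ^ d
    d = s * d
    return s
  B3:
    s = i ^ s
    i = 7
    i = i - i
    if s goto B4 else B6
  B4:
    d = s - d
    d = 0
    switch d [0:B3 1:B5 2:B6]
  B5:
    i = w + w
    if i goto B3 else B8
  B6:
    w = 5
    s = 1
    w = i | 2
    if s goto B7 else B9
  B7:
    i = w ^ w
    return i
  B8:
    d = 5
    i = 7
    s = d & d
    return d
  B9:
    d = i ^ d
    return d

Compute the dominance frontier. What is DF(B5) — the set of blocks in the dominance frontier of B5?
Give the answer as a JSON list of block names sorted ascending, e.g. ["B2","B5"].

idom tree: B1←B0 B2←B0 B3←B1 B4←B3 B5←B4 B6←B3 B7←B6 B8←B5 B9←B6
Dom∩ at merges:
  B3: preds {B1,B4,B5}: {B0,B1} ∩ {B0,B1,B3,B4} ∩ {B0,B1,B3,B4,B5} = {B0,B1}; idom=B1
  B6: preds {B3,B4}: {B0,B1,B3} ∩ {B0,B1,B3,B4} = {B0,B1,B3}; idom=B3

DF walk-up:
  join B3 pred B1: · stop@B1
  join B3 pred B4: B4→B3 stop@B1
  join B3 pred B5: B5→B4→B3 stop@B1
  join B6 pred B3: · stop@B3
  join B6 pred B4: B4 stop@B3
  DF(B0)=∅
  DF(B1)=∅
  DF(B2)=∅
  DF(B3)={B3}
  DF(B4)={B3,B6}
  DF(B5)={B3}
  DF(B6)=∅
  DF(B7)=∅
  DF(B8)=∅
  DF(B9)=∅

DF(B5) = ["B3"]

Answer: ["B3"]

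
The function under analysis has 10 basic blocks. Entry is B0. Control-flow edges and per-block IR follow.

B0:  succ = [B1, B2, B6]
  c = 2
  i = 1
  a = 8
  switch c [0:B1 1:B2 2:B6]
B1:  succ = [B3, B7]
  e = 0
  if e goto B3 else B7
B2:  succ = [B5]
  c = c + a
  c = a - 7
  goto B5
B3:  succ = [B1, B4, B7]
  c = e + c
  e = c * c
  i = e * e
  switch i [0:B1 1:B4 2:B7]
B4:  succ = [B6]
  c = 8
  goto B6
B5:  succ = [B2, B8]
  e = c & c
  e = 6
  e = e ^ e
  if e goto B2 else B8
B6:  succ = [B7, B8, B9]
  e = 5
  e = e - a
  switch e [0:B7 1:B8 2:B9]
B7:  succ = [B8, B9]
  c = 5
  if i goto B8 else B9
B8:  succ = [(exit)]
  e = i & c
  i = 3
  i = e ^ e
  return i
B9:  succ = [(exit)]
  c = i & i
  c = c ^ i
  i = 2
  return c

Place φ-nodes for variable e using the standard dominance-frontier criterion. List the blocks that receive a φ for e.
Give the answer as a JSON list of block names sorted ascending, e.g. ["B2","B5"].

idom tree: B1←B0 B2←B0 B3←B1 B4←B3 B5←B2 B6←B0 B7←B0 B8←B0 B9←B0
Dom∩ at merges:
  B1: preds {B0,B3}: {B0} ∩ {B0,B1,B3} = {B0}; idom=B0
  B2: preds {B0,B5}: {B0} ∩ {B0,B2,B5} = {B0}; idom=B0
  B6: preds {B0,B4}: {B0} ∩ {B0,B1,B3,B4} = {B0}; idom=B0
  B7: preds {B1,B3,B6}: {B0,B1} ∩ {B0,B1,B3} ∩ {B0,B6} = {B0}; idom=B0
  B8: preds {B5,B6,B7}: {B0,B2,B5} ∩ {B0,B6} ∩ {B0,B7} = {B0}; idom=B0
  B9: preds {B6,B7}: {B0,B6} ∩ {B0,B7} = {B0}; idom=B0

Frontier:
  join B1 pred B0: · stop@B0
  join B1 pred B3: B3→B1 stop@B0
  join B2 pred B0: · stop@B0
  join B2 pred B5: B5→B2 stop@B0
  join B6 pred B0: · stop@B0
  join B6 pred B4: B4→B3→B1 stop@B0
  join B7 pred B1: B1 stop@B0
  join B7 pred B3: B3→B1 stop@B0
  join B7 pred B6: B6 stop@B0
  join B8 pred B5: B5→B2 stop@B0
  join B8 pred B6: B6 stop@B0
  join B8 pred B7: B7 stop@B0
  join B9 pred B6: B6 stop@B0
  join B9 pred B7: B7 stop@B0
  B0 → ∅
  B1 → {B1,B6,B7}
  B2 → {B2,B8}
  B3 → {B1,B6,B7}
  B4 → {B6}
  B5 → {B2,B8}
  B6 → {B7,B8,B9}
  B7 → {B8,B9}
  B8 → ∅
  B9 → ∅

φ for e: defs {B1,B3,B5,B6,B8}
  DF⁺ = {B1,B2,B6,B7,B8,B9}

Answer: ["B1", "B2", "B6", "B7", "B8", "B9"]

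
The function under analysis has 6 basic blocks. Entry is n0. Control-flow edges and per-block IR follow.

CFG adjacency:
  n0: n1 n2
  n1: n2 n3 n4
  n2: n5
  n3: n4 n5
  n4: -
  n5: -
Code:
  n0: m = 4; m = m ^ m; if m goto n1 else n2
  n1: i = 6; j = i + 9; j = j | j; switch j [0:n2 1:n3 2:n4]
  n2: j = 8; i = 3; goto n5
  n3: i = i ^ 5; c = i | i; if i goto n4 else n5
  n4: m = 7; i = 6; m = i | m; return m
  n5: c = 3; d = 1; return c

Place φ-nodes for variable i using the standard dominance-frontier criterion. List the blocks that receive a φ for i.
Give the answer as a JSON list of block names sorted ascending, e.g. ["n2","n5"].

Answer: ["n2", "n4", "n5"]

Analysis:
idom tree: n1←n0 n2←n0 n3←n1 n4←n1 n5←n0
Join-block Dom:
  n2: preds {n0,n1}: {n0} ∩ {n0,n1} = {n0}; idom=n0
  n4: preds {n1,n3}: {n0,n1} ∩ {n0,n1,n3} = {n0,n1}; idom=n1
  n5: preds {n2,n3}: {n0,n2} ∩ {n0,n1,n3} = {n0}; idom=n0

DF derivation:
  join n2 pred n0: · stop@n0
  join n2 pred n1: n1 stop@n0
  join n4 pred n1: · stop@n1
  join n4 pred n3: n3 stop@n1
  join n5 pred n2: n2 stop@n0
  join n5 pred n3: n3→n1 stop@n0
  n0: DF=∅
  n1: DF={n2,n5}
  n2: DF={n5}
  n3: DF={n4,n5}
  n4: DF=∅
  n5: DF=∅

φ for i: defs {n1,n2,n3,n4}
  DF⁺ = {n2,n4,n5}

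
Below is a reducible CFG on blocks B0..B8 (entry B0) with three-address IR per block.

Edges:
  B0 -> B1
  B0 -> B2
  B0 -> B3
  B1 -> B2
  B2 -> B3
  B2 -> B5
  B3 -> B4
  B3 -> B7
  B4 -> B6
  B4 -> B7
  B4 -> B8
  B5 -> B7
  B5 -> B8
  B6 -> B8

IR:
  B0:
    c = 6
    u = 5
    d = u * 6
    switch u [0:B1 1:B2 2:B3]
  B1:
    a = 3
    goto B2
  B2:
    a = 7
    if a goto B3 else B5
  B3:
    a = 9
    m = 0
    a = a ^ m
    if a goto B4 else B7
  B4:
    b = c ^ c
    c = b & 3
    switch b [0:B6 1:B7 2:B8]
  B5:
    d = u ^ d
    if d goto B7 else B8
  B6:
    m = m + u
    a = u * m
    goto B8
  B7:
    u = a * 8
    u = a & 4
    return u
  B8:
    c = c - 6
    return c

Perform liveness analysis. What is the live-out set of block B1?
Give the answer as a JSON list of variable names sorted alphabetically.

Per-block:
  B0: def={c,d,u} ue=∅
  B1: def={a} ue=∅
  B2: def={a} ue=∅
  B3: def={a,m} ue=∅
  B4: def={b,c} ue={c}
  B5: def={d} ue={d,u}
  B6: def={a,m} ue={m,u}
  B7: def={u} ue={a}
  B8: def={c} ue={c}

Backward fixpoint:
  live B0: ∅→{c,d,u}
  live B1: {c,d,u}→{c,d,u}
  live B2: {c,d,u}→{a,c,d,u}
  live B3: {c,u}→{a,c,m,u}
  live B4: {a,c,m,u}→{a,c,m,u}
  live B5: {a,c,d,u}→{a,c}
  live B6: {c,m,u}→{c}
  live B7: {a}→∅
  live B8: {c}→∅

live-out(B1) = ["c", "d", "u"]

Answer: ["c", "d", "u"]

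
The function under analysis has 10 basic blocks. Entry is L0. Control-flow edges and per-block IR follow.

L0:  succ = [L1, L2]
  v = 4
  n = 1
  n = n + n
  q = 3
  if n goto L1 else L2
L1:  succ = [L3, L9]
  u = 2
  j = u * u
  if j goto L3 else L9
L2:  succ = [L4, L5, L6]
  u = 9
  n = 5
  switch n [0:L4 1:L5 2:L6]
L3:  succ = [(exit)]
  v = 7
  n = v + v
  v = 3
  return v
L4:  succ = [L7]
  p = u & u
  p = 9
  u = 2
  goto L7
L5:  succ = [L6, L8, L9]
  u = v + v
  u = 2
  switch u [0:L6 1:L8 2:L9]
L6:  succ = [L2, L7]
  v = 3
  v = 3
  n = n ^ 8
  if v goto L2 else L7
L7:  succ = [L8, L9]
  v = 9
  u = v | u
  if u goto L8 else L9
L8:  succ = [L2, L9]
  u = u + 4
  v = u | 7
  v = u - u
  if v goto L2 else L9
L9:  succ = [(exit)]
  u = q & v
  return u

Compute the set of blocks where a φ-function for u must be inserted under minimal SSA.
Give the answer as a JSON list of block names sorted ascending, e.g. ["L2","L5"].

idom tree: L1←L0 L2←L0 L3←L1 L4←L2 L5←L2 L6←L2 L7←L2 L8←L2 L9←L0
Dom at joins:
  L2: preds {L0,L6,L8}: {L0} ∩ {L0,L2,L6} ∩ {L0,L2,L8} = {L0}; idom=L0
  L6: preds {L2,L5}: {L0,L2} ∩ {L0,L2,L5} = {L0,L2}; idom=L2
  L7: preds {L4,L6}: {L0,L2,L4} ∩ {L0,L2,L6} = {L0,L2}; idom=L2
  L8: preds {L5,L7}: {L0,L2,L5} ∩ {L0,L2,L7} = {L0,L2}; idom=L2
  L9: preds {L1,L5,L7,L8}: {L0,L1} ∩ {L0,L2,L5} ∩ {L0,L2,L7} ∩ {L0,L2,L8} = {L0}; idom=L0

Frontier:
  L2←L0: walk · to L0
  L2←L6: walk L6→L2 to L0
  L2←L8: walk L8→L2 to L0
  L6←L2: walk · to L2
  L6←L5: walk L5 to L2
  L7←L4: walk L4 to L2
  L7←L6: walk L6 to L2
  L8←L5: walk L5 to L2
  L8←L7: walk L7 to L2
  L9←L1: walk L1 to L0
  L9←L5: walk L5→L2 to L0
  L9←L7: walk L7→L2 to L0
  L9←L8: walk L8→L2 to L0
  DF(L0)=∅
  DF(L1)={L9}
  DF(L2)={L2,L9}
  DF(L3)=∅
  DF(L4)={L7}
  DF(L5)={L6,L8,L9}
  DF(L6)={L2,L7}
  DF(L7)={L8,L9}
  DF(L8)={L2,L9}
  DF(L9)=∅

φ for u: defs {L1,L2,L4,L5,L7,L8,L9}
  DF⁺ = {L2,L6,L7,L8,L9}

Answer: ["L2", "L6", "L7", "L8", "L9"]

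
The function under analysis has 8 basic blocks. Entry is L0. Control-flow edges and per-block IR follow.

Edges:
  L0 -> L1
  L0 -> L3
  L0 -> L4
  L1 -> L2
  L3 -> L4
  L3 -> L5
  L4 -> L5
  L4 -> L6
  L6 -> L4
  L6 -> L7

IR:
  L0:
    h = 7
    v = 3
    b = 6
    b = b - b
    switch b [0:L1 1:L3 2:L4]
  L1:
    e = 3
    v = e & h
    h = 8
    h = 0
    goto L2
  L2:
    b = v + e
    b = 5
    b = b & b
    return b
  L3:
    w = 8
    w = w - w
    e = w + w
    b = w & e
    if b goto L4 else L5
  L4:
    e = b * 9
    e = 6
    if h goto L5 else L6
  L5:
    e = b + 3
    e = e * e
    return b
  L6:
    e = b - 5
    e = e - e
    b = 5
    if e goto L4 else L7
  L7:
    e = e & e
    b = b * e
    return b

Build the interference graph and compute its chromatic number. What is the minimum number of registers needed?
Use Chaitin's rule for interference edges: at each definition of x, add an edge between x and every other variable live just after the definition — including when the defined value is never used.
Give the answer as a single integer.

Answer: 3

Working:
Block summaries:
  L0 def {b,h,v} use ∅
  L1 def {e,h,v} use {h}
  L2 def {b} use {e,v}
  L3 def {b,e,w} use ∅
  L4 def {e} use {b,h}
  L5 def {e} use {b}
  L6 def {b,e} use {b}
  L7 def {b,e} use {b,e}

Liveness:
  live L0: ∅→{b,h}
  live L1: {h}→{e,v}
  live L2: {e,v}→∅
  live L3: {h}→{b,h}
  live L4: {b,h}→{b,h}
  live L5: {b}→∅
  live L6: {b,h}→{b,e,h}
  live L7: {b,e}→∅

Conflict graph:
  b — {e,h}
  e — {b,h,v,w}
  h — {b,e,v,w}
  v — {e,h}
  w — {e,h}

Colouring:
  clique {b,e,h} ⇒ need ≥ 3
  assign b→R2 e→R0 h→R1 v→R2 w→R2 — no edge inside a register ⇒ χ ≤ 3
  χ = 3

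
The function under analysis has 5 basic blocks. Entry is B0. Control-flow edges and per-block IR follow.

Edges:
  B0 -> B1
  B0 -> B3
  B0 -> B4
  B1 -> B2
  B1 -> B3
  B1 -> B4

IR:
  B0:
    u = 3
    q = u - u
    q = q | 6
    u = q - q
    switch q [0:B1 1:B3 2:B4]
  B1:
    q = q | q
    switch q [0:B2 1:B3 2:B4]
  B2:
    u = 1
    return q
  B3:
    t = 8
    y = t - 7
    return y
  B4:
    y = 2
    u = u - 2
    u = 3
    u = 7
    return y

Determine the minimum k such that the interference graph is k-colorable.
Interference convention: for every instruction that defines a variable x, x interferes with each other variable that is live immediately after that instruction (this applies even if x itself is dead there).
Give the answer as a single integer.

Block summaries:
  B0: def={q,u} ue=∅
  B1: def={q} ue={q}
  B2: def={u} ue={q}
  B3: def={t,y} ue=∅
  B4: def={u,y} ue={u}

Live sets:
  B0 li=∅ lo={q,u}
  B1 li={q,u} lo={q,u}
  B2 li={q} lo=∅
  B3 li=∅ lo=∅
  B4 li={u} lo=∅

Conflict graph:
  q: {u}
  t: ∅
  u: {q,y}
  y: {u}

Colouring:
  clique {q,u} ⇒ need ≥ 2
  2-colouring: c0={t,u}  c1={q,y}
  χ = 2

Answer: 2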